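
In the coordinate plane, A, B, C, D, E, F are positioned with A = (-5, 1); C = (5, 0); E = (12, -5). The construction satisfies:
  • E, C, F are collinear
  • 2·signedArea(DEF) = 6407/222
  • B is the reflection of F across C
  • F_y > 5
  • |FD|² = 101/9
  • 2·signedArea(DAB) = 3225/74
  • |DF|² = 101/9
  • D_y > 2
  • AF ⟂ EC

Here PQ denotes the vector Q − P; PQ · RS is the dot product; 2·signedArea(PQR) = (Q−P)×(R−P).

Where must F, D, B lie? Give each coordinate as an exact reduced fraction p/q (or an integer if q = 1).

1. F_x = -155/74  [E, C, F are collinear ∩ AF ⟂ EC]
2. F_y = 375/74  [E, C, F are collinear ∩ AF ⟂ EC]
   → F = (-155/74, 375/74)
3. B_x = 895/74  [B is the reflection of F across C]
4. B_y = -375/74  [B is the reflection of F across C]
   → B = (895/74, -375/74)
5. D_x = -155/222  [2·signedArea(DEF) = 6407/222 ∩ 2·signedArea(DAB) = 3225/74]
6. D_y = 449/222  [2·signedArea(DEF) = 6407/222 ∩ 2·signedArea(DAB) = 3225/74]
   → D = (-155/222, 449/222)

B = (895/74, -375/74)
D = (-155/222, 449/222)
F = (-155/74, 375/74)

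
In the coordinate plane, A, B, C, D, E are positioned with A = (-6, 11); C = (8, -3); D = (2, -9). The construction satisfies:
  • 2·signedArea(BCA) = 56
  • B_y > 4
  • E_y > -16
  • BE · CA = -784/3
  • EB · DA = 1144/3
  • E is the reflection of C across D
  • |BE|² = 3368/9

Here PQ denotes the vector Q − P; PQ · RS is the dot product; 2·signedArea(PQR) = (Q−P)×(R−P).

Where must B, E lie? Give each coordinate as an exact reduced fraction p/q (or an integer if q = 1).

1. E_x = -4  [E is the reflection of C across D]
2. E_y = -15  [E is the reflection of C across D]
   → E = (-4, -15)
3. B_x = -10/3  [BE · CA = -784/3 ∩ EB · DA = 1144/3]
4. B_y = 13/3  [BE · CA = -784/3 ∩ EB · DA = 1144/3]
   → B = (-10/3, 13/3)

B = (-10/3, 13/3)
E = (-4, -15)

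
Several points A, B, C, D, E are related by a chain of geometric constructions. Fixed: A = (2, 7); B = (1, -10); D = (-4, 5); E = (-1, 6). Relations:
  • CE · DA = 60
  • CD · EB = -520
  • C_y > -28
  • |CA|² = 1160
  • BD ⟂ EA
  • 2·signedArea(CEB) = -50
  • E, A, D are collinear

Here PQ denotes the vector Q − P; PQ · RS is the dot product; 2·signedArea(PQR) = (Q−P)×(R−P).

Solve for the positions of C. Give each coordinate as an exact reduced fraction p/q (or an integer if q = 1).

C = (0, -27)

1. C_x = 0  [CE · DA = 60 ∩ 2·signedArea(CEB) = -50]
2. C_y = -27  [CE · DA = 60 ∩ 2·signedArea(CEB) = -50]
   → C = (0, -27)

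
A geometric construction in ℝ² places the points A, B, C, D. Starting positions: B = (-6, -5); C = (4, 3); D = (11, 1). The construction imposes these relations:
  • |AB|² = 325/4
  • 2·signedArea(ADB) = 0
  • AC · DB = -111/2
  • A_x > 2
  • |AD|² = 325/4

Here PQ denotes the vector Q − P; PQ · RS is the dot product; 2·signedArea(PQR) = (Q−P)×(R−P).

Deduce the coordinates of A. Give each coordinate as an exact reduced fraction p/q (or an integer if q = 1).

A = (5/2, -2)

1. A_x = 5/2  [2·signedArea(ADB) = 0 ∩ AC · DB = -111/2]
2. A_y = -2  [2·signedArea(ADB) = 0 ∩ AC · DB = -111/2]
   → A = (5/2, -2)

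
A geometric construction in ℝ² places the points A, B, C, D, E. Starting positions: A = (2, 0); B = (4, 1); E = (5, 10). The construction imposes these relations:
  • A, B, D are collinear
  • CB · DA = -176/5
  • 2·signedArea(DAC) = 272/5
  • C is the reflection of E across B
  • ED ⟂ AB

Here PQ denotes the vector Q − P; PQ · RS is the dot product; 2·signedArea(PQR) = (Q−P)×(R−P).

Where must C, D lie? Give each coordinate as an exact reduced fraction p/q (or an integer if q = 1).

1. C_x = 3  [C is the reflection of E across B]
2. C_y = -8  [C is the reflection of E across B]
   → C = (3, -8)
3. D_x = 42/5  [A, B, D are collinear ∩ ED ⟂ AB]
4. D_y = 16/5  [A, B, D are collinear ∩ ED ⟂ AB]
   → D = (42/5, 16/5)

C = (3, -8)
D = (42/5, 16/5)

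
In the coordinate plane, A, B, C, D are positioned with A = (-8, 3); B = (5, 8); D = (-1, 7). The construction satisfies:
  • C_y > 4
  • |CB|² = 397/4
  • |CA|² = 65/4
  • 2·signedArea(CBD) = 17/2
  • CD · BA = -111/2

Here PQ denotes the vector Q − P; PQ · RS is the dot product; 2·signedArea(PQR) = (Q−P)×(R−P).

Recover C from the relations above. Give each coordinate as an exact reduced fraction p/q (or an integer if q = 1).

1. C_x = -9/2  [CD · BA = -111/2 ∩ 2·signedArea(CBD) = 17/2]
2. C_y = 5  [CD · BA = -111/2 ∩ 2·signedArea(CBD) = 17/2]
   → C = (-9/2, 5)

C = (-9/2, 5)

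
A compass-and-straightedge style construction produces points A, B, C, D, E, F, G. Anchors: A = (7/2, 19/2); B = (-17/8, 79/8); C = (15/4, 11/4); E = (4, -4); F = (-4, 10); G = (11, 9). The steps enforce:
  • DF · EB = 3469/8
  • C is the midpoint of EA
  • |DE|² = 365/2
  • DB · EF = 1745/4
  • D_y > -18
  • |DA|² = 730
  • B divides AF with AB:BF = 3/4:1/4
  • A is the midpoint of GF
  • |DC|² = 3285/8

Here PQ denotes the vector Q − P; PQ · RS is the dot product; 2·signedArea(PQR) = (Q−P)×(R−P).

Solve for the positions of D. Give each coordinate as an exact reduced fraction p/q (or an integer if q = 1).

D = (9/2, -35/2)

1. D_x = 9/2  [DF · EB = 3469/8 ∩ DB · EF = 1745/4]
2. D_y = -35/2  [DF · EB = 3469/8 ∩ DB · EF = 1745/4]
   → D = (9/2, -35/2)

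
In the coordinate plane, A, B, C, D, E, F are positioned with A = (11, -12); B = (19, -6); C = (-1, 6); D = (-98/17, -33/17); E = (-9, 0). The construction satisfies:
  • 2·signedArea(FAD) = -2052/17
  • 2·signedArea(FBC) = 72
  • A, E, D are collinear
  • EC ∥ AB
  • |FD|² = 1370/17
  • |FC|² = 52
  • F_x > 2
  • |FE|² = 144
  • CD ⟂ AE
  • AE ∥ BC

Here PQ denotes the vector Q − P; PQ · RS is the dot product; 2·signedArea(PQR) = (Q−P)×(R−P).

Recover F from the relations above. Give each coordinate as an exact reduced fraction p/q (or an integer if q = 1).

F = (3, 0)

1. F_x = 3  [line -12·x + -20·y + 36 = 0 ∩ |FD|² = 1370/17]
2. F_y = 0  [line -12·x + -20·y + 36 = 0 ∩ |FD|² = 1370/17]
   → F = (3, 0)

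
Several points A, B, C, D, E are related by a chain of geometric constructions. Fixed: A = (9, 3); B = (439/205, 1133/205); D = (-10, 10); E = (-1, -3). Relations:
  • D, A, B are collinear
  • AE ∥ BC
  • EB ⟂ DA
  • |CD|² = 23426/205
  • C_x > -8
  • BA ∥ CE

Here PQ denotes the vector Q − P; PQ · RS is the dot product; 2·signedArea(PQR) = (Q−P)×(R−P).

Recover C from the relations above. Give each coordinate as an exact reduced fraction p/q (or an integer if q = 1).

1. C_x = -1611/205  [BA ∥ CE ∩ AE ∥ BC]
2. C_y = -97/205  [BA ∥ CE ∩ AE ∥ BC]
   → C = (-1611/205, -97/205)

C = (-1611/205, -97/205)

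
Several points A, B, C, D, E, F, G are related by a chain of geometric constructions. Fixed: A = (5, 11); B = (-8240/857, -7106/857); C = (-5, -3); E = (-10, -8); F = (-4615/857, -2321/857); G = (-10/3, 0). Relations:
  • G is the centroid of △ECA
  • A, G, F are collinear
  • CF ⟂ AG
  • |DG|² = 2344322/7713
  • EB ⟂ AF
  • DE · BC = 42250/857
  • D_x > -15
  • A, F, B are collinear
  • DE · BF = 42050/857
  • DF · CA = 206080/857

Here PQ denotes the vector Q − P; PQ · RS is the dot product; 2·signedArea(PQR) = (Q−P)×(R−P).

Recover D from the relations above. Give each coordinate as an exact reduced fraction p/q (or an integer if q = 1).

1. D_x = -12525/857  [DF · CA = 206080/857 ∩ DE · BF = 42050/857]
2. D_y = -11391/857  [DF · CA = 206080/857 ∩ DE · BF = 42050/857]
   → D = (-12525/857, -11391/857)

D = (-12525/857, -11391/857)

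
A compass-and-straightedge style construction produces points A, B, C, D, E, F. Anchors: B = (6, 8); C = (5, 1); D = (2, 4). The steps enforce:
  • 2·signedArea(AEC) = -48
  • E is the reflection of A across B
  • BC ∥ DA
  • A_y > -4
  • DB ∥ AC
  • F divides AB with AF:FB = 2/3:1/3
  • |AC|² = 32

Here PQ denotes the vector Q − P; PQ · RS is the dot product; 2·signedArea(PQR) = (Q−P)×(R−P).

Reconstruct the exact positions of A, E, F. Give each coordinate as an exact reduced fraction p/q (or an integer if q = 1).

A = (1, -3)
E = (11, 19)
F = (13/3, 13/3)

1. A_x = 1  [DB ∥ AC ∩ BC ∥ DA]
2. A_y = -3  [DB ∥ AC ∩ BC ∥ DA]
   → A = (1, -3)
3. E_x = 11  [E is the reflection of A across B]
4. E_y = 19  [E is the reflection of A across B]
   → E = (11, 19)
5. F_x = 13/3  [F divides AB with AF:FB = 2/3:1/3]
6. F_y = 13/3  [F divides AB with AF:FB = 2/3:1/3]
   → F = (13/3, 13/3)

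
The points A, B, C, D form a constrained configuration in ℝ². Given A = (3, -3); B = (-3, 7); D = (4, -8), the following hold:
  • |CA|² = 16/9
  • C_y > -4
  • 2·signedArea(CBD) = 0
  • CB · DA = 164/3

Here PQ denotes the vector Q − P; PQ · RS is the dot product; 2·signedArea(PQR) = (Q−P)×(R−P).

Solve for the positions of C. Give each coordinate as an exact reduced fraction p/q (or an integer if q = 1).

1. C_x = 5/3  [2·signedArea(CBD) = 0 ∩ CB · DA = 164/3]
2. C_y = -3  [2·signedArea(CBD) = 0 ∩ CB · DA = 164/3]
   → C = (5/3, -3)

C = (5/3, -3)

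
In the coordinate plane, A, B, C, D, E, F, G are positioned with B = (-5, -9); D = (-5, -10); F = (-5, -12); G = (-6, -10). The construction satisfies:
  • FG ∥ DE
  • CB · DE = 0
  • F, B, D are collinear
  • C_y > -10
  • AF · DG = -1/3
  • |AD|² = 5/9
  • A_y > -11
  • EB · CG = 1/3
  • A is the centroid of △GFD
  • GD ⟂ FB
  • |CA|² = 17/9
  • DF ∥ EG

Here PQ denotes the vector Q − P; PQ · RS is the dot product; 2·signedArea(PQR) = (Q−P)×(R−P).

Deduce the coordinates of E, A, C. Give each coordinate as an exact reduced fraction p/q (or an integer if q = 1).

1. E_x = -6  [DF ∥ EG ∩ FG ∥ DE]
2. E_y = -8  [DF ∥ EG ∩ FG ∥ DE]
   → E = (-6, -8)
3. A_x = -16/3  [A is the centroid of △GFD]
4. A_y = -32/3  [A is the centroid of △GFD]
   → A = (-16/3, -32/3)
5. C_x = -17/3  [CB · DE = 0 ∩ EB · CG = 1/3]
6. C_y = -28/3  [CB · DE = 0 ∩ EB · CG = 1/3]
   → C = (-17/3, -28/3)

A = (-16/3, -32/3)
C = (-17/3, -28/3)
E = (-6, -8)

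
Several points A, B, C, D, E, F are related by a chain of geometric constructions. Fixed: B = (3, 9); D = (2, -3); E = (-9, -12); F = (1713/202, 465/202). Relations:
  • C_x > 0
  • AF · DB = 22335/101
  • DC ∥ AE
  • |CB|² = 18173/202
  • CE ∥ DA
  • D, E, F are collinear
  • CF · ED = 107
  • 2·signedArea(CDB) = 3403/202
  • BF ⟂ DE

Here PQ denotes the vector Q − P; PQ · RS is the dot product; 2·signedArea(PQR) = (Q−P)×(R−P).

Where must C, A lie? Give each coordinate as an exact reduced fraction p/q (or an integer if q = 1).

1. C_x = 167/202  [2·signedArea(CDB) = 3403/202 ∩ CF · ED = 107]
2. C_y = -47/202  [2·signedArea(CDB) = 3403/202 ∩ CF · ED = 107]
   → C = (167/202, -47/202)
3. A_x = -1581/202  [DC ∥ AE ∩ CE ∥ DA]
4. A_y = -2983/202  [DC ∥ AE ∩ CE ∥ DA]
   → A = (-1581/202, -2983/202)

A = (-1581/202, -2983/202)
C = (167/202, -47/202)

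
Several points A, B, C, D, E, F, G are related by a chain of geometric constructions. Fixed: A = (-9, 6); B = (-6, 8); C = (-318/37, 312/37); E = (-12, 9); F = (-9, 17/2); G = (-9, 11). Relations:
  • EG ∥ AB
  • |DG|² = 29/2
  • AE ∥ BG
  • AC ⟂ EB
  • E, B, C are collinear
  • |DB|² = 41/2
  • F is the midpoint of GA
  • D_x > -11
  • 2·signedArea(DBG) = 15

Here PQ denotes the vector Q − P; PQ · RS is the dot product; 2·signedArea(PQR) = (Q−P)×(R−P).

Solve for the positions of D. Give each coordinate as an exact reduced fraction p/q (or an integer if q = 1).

D = (-21/2, 15/2)

1. D_x = -21/2  [line -3·x + -3·y + -9 = 0 ∩ |DG|² = 29/2]
2. D_y = 15/2  [line -3·x + -3·y + -9 = 0 ∩ |DG|² = 29/2]
   → D = (-21/2, 15/2)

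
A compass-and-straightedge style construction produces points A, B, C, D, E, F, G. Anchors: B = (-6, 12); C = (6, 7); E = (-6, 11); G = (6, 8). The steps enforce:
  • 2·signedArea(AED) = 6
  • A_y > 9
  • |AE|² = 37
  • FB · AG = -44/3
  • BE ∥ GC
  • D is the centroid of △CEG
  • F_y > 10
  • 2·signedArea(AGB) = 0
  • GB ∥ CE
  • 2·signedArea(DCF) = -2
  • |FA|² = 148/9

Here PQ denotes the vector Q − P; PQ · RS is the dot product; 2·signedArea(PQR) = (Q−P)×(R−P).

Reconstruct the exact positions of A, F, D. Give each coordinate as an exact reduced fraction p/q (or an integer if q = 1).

A = (0, 10)
D = (2, 26/3)
F = (-4, 32/3)

1. D_x = 2  [D is the centroid of △CEG]
2. D_y = 26/3  [D is the centroid of △CEG]
   → D = (2, 26/3)
3. A_x = 0  [2·signedArea(AGB) = 0 ∩ 2·signedArea(AED) = 6]
4. A_y = 10  [2·signedArea(AGB) = 0 ∩ 2·signedArea(AED) = 6]
   → A = (0, 10)
5. F_x = -4  [FB · AG = -44/3 ∩ 2·signedArea(DCF) = -2]
6. F_y = 32/3  [FB · AG = -44/3 ∩ 2·signedArea(DCF) = -2]
   → F = (-4, 32/3)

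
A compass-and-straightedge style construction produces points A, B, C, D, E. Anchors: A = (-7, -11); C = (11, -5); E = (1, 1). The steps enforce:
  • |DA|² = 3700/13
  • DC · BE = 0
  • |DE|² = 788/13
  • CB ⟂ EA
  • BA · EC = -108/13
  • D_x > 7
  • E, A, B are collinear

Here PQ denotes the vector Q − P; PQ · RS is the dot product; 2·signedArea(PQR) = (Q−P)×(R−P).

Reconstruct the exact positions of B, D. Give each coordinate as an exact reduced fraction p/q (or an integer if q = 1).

1. B_x = 17/13  [E, A, B are collinear ∩ CB ⟂ EA]
2. B_y = 19/13  [E, A, B are collinear ∩ CB ⟂ EA]
   → B = (17/13, 19/13)
3. D_x = 101/13  [line 4/13·x + 6/13·y + -14/13 = 0 ∩ |DA|² = 3700/13]
4. D_y = -37/13  [line 4/13·x + 6/13·y + -14/13 = 0 ∩ |DA|² = 3700/13]
   → D = (101/13, -37/13)

B = (17/13, 19/13)
D = (101/13, -37/13)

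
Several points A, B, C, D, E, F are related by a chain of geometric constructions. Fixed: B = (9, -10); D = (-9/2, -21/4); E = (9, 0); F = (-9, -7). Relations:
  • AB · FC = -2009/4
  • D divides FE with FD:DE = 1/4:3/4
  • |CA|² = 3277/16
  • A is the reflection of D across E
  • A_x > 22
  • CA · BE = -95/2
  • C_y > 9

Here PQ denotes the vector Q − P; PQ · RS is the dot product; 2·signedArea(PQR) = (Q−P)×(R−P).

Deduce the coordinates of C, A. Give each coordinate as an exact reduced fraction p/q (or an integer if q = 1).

1. A_x = 45/2  [A is the reflection of D across E]
2. A_y = 21/4  [A is the reflection of D across E]
   → A = (45/2, 21/4)
3. C_x = 9  [CA · BE = -95/2 ∩ AB · FC = -2009/4]
4. C_y = 10  [CA · BE = -95/2 ∩ AB · FC = -2009/4]
   → C = (9, 10)

A = (45/2, 21/4)
C = (9, 10)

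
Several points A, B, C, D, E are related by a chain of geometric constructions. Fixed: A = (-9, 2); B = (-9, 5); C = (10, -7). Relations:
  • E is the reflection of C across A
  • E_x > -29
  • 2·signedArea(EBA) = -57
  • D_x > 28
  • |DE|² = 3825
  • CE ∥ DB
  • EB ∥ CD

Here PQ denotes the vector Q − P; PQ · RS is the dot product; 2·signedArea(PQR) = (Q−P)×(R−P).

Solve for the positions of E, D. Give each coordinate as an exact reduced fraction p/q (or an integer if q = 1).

1. E_x = -28  [E is the reflection of C across A]
2. E_y = 11  [E is the reflection of C across A]
   → E = (-28, 11)
3. D_x = 29  [CE ∥ DB ∩ EB ∥ CD]
4. D_y = -13  [CE ∥ DB ∩ EB ∥ CD]
   → D = (29, -13)

D = (29, -13)
E = (-28, 11)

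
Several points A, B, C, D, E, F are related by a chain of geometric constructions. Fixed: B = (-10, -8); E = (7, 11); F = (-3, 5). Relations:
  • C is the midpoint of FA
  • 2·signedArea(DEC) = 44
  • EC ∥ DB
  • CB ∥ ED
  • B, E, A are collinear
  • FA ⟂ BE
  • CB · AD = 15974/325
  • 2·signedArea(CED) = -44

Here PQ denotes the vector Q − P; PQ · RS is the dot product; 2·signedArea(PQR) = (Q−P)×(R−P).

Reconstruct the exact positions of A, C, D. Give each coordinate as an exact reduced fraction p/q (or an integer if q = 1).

A = (-139/325, 877/325)
C = (-557/325, 1251/325)
D = (-418/325, -276/325)

1. A_x = -139/325  [B, E, A are collinear ∩ FA ⟂ BE]
2. A_y = 877/325  [B, E, A are collinear ∩ FA ⟂ BE]
   → A = (-139/325, 877/325)
3. C_x = -557/325  [C is the midpoint of FA]
4. C_y = 1251/325  [C is the midpoint of FA]
   → C = (-557/325, 1251/325)
5. D_x = -418/325  [EC ∥ DB ∩ CB ∥ ED]
6. D_y = -276/325  [EC ∥ DB ∩ CB ∥ ED]
   → D = (-418/325, -276/325)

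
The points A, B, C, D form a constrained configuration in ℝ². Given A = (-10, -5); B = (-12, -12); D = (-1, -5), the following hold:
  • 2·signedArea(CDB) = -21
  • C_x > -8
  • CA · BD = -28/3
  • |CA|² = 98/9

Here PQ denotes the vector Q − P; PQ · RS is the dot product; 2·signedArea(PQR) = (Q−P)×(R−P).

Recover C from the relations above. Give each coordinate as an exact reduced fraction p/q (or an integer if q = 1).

C = (-23/3, -22/3)

1. C_x = -23/3  [CA · BD = -28/3 ∩ 2·signedArea(CDB) = -21]
2. C_y = -22/3  [CA · BD = -28/3 ∩ 2·signedArea(CDB) = -21]
   → C = (-23/3, -22/3)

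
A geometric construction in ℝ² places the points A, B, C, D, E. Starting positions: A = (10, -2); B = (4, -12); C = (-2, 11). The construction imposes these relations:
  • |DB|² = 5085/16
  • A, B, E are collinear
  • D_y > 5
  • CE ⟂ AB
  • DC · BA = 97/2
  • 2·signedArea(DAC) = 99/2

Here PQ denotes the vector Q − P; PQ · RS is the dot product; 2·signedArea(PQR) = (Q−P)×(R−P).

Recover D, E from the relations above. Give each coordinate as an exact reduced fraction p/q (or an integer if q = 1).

1. D_x = -1/2  [2·signedArea(DAC) = 99/2 ∩ DC · BA = 97/2]
2. D_y = 21/4  [2·signedArea(DAC) = 99/2 ∩ DC · BA = 97/2]
   → D = (-1/2, 21/4)
3. E_x = 427/34  [A, B, E are collinear ∩ CE ⟂ AB]
4. E_y = 77/34  [A, B, E are collinear ∩ CE ⟂ AB]
   → E = (427/34, 77/34)

D = (-1/2, 21/4)
E = (427/34, 77/34)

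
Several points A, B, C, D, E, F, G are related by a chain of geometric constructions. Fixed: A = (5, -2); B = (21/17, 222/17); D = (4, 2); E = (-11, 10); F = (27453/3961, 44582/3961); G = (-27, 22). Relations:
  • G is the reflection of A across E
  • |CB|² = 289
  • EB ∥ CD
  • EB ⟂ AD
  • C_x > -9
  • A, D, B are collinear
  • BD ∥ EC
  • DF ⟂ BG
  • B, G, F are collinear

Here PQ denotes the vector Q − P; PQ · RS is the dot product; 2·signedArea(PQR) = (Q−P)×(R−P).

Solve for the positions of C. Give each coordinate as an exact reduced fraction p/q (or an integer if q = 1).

C = (-140/17, -18/17)

1. C_x = -140/17  [EB ∥ CD ∩ BD ∥ EC]
2. C_y = -18/17  [EB ∥ CD ∩ BD ∥ EC]
   → C = (-140/17, -18/17)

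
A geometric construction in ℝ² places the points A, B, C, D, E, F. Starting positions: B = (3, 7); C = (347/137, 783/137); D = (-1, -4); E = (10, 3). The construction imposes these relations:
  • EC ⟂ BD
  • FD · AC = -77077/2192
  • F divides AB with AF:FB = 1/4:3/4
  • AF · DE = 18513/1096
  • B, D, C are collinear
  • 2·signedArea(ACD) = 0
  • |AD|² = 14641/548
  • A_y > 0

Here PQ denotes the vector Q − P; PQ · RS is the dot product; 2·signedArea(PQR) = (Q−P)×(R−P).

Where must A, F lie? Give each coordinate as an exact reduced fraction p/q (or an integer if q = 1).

A = (105/137, 235/274)
F = (363/274, 2623/1096)

1. A_x = 105/137  [line 1331/137·x + -484/137·y + -605/137 = 0 ∩ |AD|² = 14641/548]
2. A_y = 235/274  [line 1331/137·x + -484/137·y + -605/137 = 0 ∩ |AD|² = 14641/548]
   → A = (105/137, 235/274)
3. F_x = 363/274  [F divides AB with AF:FB = 1/4:3/4]
4. F_y = 2623/1096  [F divides AB with AF:FB = 1/4:3/4]
   → F = (363/274, 2623/1096)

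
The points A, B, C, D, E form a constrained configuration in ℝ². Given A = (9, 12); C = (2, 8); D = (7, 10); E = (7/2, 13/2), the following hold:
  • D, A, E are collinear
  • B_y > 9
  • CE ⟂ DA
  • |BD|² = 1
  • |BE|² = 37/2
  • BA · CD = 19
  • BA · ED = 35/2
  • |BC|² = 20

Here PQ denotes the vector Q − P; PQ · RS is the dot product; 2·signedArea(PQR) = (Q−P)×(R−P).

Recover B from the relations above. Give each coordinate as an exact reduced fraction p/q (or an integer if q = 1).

1. B_x = 6  [BA · ED = 35/2 ∩ BA · CD = 19]
2. B_y = 10  [BA · ED = 35/2 ∩ BA · CD = 19]
   → B = (6, 10)

B = (6, 10)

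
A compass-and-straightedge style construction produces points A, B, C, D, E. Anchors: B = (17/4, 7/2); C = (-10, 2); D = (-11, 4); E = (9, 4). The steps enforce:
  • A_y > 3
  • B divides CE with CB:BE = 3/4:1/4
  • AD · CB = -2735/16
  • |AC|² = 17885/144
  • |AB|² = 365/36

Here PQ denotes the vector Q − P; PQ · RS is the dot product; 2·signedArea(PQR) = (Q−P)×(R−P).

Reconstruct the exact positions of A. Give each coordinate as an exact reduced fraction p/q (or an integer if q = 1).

1. A_x = 13/12  [line -57/4·x + -3/2·y + 323/16 = 0 ∩ |AB|² = 365/36]
2. A_y = 19/6  [line -57/4·x + -3/2·y + 323/16 = 0 ∩ |AB|² = 365/36]
   → A = (13/12, 19/6)

A = (13/12, 19/6)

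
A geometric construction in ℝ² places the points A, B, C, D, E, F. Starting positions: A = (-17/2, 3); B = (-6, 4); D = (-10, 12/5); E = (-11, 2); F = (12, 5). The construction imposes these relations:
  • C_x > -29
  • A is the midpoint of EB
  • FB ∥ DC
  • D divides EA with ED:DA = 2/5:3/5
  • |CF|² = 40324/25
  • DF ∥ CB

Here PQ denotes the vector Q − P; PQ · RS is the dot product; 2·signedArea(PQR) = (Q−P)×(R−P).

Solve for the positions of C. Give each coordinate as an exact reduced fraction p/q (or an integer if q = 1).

1. C_x = -28  [DF ∥ CB ∩ FB ∥ DC]
2. C_y = 7/5  [DF ∥ CB ∩ FB ∥ DC]
   → C = (-28, 7/5)

C = (-28, 7/5)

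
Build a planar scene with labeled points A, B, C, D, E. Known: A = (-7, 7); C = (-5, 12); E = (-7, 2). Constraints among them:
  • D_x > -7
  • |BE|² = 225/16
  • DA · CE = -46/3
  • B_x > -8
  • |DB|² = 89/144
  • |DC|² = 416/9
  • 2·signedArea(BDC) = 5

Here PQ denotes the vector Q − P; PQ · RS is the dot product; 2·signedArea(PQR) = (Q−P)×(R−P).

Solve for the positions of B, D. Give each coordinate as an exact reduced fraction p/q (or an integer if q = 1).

B = (-7, 23/4)
D = (-19/3, 16/3)

1. D_x = -19/3  [line 2·x + 10·y + -122/3 = 0 ∩ |DC|² = 416/9]
2. D_y = 16/3  [line 2·x + 10·y + -122/3 = 0 ∩ |DC|² = 416/9]
   → D = (-19/3, 16/3)
3. B_x = -7  [line -20/3·x + 4/3·y + -163/3 = 0 ∩ |BE|² = 225/16]
4. B_y = 23/4  [line -20/3·x + 4/3·y + -163/3 = 0 ∩ |BE|² = 225/16]
   → B = (-7, 23/4)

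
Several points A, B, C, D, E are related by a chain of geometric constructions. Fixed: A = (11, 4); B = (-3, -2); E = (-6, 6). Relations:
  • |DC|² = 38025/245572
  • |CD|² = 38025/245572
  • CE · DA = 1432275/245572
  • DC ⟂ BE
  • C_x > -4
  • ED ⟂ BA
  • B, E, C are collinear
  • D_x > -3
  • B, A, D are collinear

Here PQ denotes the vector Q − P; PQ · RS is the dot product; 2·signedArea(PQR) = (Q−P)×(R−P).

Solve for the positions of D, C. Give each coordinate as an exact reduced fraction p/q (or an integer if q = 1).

C = (-12729/4234, -4198/2117)
D = (-153/58, -107/58)

1. D_x = -153/58  [B, A, D are collinear ∩ ED ⟂ BA]
2. D_y = -107/58  [B, A, D are collinear ∩ ED ⟂ BA]
   → D = (-153/58, -107/58)
3. C_x = -12729/4234  [B, E, C are collinear ∩ DC ⟂ BE]
4. C_y = -4198/2117  [B, E, C are collinear ∩ DC ⟂ BE]
   → C = (-12729/4234, -4198/2117)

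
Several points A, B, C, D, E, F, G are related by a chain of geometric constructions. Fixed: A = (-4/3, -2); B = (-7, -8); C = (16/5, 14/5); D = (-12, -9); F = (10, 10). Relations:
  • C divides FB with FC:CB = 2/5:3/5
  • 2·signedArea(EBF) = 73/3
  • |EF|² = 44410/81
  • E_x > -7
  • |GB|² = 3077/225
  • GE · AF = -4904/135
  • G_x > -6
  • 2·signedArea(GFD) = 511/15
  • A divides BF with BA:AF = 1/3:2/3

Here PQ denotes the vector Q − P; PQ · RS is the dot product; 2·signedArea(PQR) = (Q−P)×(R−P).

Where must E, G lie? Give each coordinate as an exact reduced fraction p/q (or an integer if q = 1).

E = (-61/9, -19/3)
G = (-79/15, -71/15)

1. G_x = -79/15  [line 19·x + -22·y + -61/15 = 0 ∩ |GB|² = 3077/225]
2. G_y = -71/15  [line 19·x + -22·y + -61/15 = 0 ∩ |GB|² = 3077/225]
   → G = (-79/15, -71/15)
3. E_x = -61/9  [2·signedArea(EBF) = 73/3 ∩ GE · AF = -4904/135]
4. E_y = -19/3  [2·signedArea(EBF) = 73/3 ∩ GE · AF = -4904/135]
   → E = (-61/9, -19/3)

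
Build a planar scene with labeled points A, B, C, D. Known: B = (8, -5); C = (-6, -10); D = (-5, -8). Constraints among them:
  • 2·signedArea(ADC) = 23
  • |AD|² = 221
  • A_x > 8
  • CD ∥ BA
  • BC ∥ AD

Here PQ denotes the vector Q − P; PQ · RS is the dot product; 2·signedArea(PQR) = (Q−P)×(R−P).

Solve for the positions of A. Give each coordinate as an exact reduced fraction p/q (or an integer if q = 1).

A = (9, -3)

1. A_x = 9  [BC ∥ AD ∩ CD ∥ BA]
2. A_y = -3  [BC ∥ AD ∩ CD ∥ BA]
   → A = (9, -3)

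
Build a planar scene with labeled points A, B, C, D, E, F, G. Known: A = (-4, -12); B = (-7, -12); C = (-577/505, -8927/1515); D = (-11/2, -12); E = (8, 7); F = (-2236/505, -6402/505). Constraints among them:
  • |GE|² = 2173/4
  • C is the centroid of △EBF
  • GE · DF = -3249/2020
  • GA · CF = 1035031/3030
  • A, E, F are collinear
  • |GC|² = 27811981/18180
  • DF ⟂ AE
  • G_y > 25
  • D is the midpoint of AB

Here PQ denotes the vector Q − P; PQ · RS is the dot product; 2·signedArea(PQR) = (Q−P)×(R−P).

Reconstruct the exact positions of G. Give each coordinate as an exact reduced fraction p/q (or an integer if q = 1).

1. G_x = 43/2  [GE · DF = -3249/2020 ∩ GA · CF = 1035031/3030]
2. G_y = 26  [GE · DF = -3249/2020 ∩ GA · CF = 1035031/3030]
   → G = (43/2, 26)

G = (43/2, 26)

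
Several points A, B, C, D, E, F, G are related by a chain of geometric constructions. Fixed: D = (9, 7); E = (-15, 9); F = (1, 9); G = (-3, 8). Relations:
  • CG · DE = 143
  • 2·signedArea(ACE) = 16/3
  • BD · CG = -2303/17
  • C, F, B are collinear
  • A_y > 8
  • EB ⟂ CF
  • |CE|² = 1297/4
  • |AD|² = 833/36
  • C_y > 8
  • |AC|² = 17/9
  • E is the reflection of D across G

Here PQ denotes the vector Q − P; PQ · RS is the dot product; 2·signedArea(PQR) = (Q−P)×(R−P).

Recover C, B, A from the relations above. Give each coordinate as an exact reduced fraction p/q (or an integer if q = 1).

A = (13/3, 49/6)
B = (-239/17, 217/17)
C = (3, 17/2)

1. C_x = 3  [line 24·x + -2·y + -55 = 0 ∩ |CE|² = 1297/4]
2. C_y = 17/2  [line 24·x + -2·y + -55 = 0 ∩ |CE|² = 1297/4]
   → C = (3, 17/2)
3. B_x = -239/17  [C, F, B are collinear ∩ EB ⟂ CF]
4. B_y = 217/17  [C, F, B are collinear ∩ EB ⟂ CF]
   → B = (-239/17, 217/17)
5. A_x = 13/3  [line -1/2·x + -18·y + 895/6 = 0 ∩ |AD|² = 833/36]
6. A_y = 49/6  [line -1/2·x + -18·y + 895/6 = 0 ∩ |AD|² = 833/36]
   → A = (13/3, 49/6)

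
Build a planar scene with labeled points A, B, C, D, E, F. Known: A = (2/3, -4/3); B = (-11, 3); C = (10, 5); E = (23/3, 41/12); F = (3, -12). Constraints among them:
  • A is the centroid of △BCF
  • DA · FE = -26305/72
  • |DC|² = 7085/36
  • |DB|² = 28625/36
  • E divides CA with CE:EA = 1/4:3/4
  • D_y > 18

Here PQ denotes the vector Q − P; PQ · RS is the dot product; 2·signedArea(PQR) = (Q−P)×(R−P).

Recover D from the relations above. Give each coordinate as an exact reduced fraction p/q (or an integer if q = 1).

1. D_x = 37/3  [line -14/3·x + -185/12·y + 25049/72 = 0 ∩ |DC|² = 7085/36]
2. D_y = 113/6  [line -14/3·x + -185/12·y + 25049/72 = 0 ∩ |DC|² = 7085/36]
   → D = (37/3, 113/6)

D = (37/3, 113/6)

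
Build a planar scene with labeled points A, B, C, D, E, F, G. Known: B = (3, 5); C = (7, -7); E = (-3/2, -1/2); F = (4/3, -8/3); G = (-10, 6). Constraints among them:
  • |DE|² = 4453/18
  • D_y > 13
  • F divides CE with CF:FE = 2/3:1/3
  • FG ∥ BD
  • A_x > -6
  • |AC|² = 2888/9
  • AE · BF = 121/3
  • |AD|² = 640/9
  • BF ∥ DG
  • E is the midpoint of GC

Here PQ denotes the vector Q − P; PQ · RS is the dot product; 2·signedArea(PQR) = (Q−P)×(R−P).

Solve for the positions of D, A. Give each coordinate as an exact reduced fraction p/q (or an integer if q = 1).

1. D_x = -25/3  [BF ∥ DG ∩ FG ∥ BD]
2. D_y = 41/3  [BF ∥ DG ∩ FG ∥ BD]
   → D = (-25/3, 41/3)
3. A_x = -17/3  [line 5/3·x + 23/3·y + -34 = 0 ∩ |AD|² = 640/9]
4. A_y = 17/3  [line 5/3·x + 23/3·y + -34 = 0 ∩ |AD|² = 640/9]
   → A = (-17/3, 17/3)

A = (-17/3, 17/3)
D = (-25/3, 41/3)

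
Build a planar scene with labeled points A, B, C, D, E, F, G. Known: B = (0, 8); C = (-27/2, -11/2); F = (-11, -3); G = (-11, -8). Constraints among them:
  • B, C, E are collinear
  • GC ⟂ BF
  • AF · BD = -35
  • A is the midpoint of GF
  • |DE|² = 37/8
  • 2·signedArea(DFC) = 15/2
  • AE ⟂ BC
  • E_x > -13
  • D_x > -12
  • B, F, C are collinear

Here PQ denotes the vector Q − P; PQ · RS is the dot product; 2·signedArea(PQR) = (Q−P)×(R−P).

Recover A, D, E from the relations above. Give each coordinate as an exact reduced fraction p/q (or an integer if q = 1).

A = (-11, -11/2)
D = (-11, -6)
E = (-49/4, -17/4)

1. A_x = -11  [A is the midpoint of GF]
2. A_y = -11/2  [A is the midpoint of GF]
   → A = (-11, -11/2)
3. D_x = -11  [2·signedArea(DFC) = 15/2 ∩ AF · BD = -35]
4. D_y = -6  [2·signedArea(DFC) = 15/2 ∩ AF · BD = -35]
   → D = (-11, -6)
5. E_x = -49/4  [B, C, E are collinear ∩ AE ⟂ BC]
6. E_y = -17/4  [B, C, E are collinear ∩ AE ⟂ BC]
   → E = (-49/4, -17/4)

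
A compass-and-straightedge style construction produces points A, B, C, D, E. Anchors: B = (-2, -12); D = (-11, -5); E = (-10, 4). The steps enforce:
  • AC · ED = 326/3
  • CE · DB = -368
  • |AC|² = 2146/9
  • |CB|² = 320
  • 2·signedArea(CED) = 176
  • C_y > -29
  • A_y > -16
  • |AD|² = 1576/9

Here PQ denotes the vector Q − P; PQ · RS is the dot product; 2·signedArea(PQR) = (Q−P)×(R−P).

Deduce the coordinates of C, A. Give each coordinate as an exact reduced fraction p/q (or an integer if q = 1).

1. C_x = 6  [2·signedArea(CED) = 176 ∩ CE · DB = -368]
2. C_y = -28  [2·signedArea(CED) = 176 ∩ CE · DB = -368]
   → C = (6, -28)
3. A_x = -7/3  [line 1·x + 9·y + 412/3 = 0 ∩ |AC|² = 2146/9]
4. A_y = -15  [line 1·x + 9·y + 412/3 = 0 ∩ |AC|² = 2146/9]
   → A = (-7/3, -15)

A = (-7/3, -15)
C = (6, -28)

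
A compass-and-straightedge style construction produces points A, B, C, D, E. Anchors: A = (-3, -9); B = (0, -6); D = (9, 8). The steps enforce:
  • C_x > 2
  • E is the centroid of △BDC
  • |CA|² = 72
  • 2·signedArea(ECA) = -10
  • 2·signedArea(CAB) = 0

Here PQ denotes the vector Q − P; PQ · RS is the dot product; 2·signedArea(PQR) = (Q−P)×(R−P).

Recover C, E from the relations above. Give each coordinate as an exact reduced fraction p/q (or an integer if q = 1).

C = (3, -3)
E = (4, -1/3)

1. C_x = 3  [line -3·x + 3·y + 18 = 0 ∩ |CA|² = 72]
2. C_y = -3  [line -3·x + 3·y + 18 = 0 ∩ |CA|² = 72]
   → C = (3, -3)
3. E_x = 4  [E is the centroid of △BDC]
4. E_y = -1/3  [E is the centroid of △BDC]
   → E = (4, -1/3)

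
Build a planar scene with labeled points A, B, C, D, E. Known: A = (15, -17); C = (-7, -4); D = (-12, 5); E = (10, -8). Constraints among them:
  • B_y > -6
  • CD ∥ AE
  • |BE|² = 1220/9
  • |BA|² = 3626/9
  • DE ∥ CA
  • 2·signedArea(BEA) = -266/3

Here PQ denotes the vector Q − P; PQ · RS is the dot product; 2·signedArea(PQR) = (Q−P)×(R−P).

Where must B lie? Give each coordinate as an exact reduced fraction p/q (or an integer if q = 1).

1. B_x = -4/3  [line 9·x + 5·y + 116/3 = 0 ∩ |BE|² = 1220/9]
2. B_y = -16/3  [line 9·x + 5·y + 116/3 = 0 ∩ |BE|² = 1220/9]
   → B = (-4/3, -16/3)

B = (-4/3, -16/3)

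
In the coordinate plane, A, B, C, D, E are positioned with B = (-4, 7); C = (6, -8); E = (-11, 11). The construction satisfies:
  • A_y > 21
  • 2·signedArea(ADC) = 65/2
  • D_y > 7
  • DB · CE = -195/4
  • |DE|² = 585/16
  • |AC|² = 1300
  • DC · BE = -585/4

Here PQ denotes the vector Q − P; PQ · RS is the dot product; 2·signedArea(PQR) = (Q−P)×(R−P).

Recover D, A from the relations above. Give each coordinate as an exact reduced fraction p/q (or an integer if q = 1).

A = (-14, 22)
D = (-23/4, 8)

1. D_x = -23/4  [DB · CE = -195/4 ∩ DC · BE = -585/4]
2. D_y = 8  [DB · CE = -195/4 ∩ DC · BE = -585/4]
   → D = (-23/4, 8)
3. A_x = -14  [line 16·x + 47/4·y + -69/2 = 0 ∩ |AC|² = 1300]
4. A_y = 22  [line 16·x + 47/4·y + -69/2 = 0 ∩ |AC|² = 1300]
   → A = (-14, 22)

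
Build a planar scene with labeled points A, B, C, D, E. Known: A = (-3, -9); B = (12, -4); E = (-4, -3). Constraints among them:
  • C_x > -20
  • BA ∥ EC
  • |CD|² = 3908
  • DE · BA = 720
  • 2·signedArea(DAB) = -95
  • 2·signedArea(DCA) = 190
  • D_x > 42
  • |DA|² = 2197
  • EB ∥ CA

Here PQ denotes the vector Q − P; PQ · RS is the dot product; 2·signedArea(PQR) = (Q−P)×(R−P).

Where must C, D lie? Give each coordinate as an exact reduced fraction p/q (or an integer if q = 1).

1. C_x = -19  [EB ∥ CA ∩ BA ∥ EC]
2. C_y = -8  [EB ∥ CA ∩ BA ∥ EC]
   → C = (-19, -8)
3. D_x = 43  [2·signedArea(DAB) = -95 ∩ DE · BA = 720]
4. D_y = 0  [2·signedArea(DAB) = -95 ∩ DE · BA = 720]
   → D = (43, 0)

C = (-19, -8)
D = (43, 0)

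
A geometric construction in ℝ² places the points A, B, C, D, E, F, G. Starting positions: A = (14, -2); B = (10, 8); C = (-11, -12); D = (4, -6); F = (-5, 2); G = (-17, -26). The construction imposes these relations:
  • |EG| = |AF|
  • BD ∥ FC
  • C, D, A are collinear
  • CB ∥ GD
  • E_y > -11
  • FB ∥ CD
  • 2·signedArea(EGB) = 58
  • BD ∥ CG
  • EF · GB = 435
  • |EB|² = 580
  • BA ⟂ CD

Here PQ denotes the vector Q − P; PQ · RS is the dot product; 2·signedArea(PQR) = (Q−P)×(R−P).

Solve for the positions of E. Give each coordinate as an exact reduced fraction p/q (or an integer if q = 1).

1. E_x = -6  [2·signedArea(EGB) = 58 ∩ EF · GB = 435]
2. E_y = -10  [2·signedArea(EGB) = 58 ∩ EF · GB = 435]
   → E = (-6, -10)

E = (-6, -10)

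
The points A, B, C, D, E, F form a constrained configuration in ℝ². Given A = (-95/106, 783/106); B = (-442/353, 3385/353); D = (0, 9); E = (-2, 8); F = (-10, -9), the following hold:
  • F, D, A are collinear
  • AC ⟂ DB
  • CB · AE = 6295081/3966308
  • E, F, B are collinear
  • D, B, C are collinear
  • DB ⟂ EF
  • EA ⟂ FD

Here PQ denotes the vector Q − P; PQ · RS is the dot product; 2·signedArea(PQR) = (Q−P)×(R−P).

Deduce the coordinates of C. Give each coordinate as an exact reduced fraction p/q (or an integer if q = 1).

C = (-4199/37418, 169369/18709)

1. C_x = -4199/37418  [D, B, C are collinear ∩ AC ⟂ DB]
2. C_y = 169369/18709  [D, B, C are collinear ∩ AC ⟂ DB]
   → C = (-4199/37418, 169369/18709)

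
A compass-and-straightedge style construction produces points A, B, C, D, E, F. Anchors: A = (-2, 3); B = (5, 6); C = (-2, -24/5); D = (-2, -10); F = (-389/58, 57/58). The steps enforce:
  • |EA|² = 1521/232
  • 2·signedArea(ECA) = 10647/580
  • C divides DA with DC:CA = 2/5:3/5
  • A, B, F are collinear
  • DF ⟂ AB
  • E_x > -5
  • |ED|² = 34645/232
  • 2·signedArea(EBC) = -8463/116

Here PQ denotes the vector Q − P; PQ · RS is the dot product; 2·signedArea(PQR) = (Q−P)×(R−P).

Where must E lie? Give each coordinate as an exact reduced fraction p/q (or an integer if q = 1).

E = (-505/116, 231/116)

1. E_x = -505/116  [2·signedArea(ECA) = 10647/580 ∩ 2·signedArea(EBC) = -8463/116]
2. E_y = 231/116  [2·signedArea(ECA) = 10647/580 ∩ 2·signedArea(EBC) = -8463/116]
   → E = (-505/116, 231/116)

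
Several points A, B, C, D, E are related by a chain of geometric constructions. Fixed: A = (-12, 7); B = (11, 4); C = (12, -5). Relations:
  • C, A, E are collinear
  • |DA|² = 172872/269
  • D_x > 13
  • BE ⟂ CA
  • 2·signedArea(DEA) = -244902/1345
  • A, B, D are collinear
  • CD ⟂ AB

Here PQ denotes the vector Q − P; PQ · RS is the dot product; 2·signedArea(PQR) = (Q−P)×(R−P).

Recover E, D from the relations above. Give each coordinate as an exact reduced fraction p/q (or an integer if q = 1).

D = (3534/269, 1001/269)
E = (38/5, -14/5)

1. E_x = 38/5  [C, A, E are collinear ∩ BE ⟂ CA]
2. E_y = -14/5  [C, A, E are collinear ∩ BE ⟂ CA]
   → E = (38/5, -14/5)
3. D_x = 3534/269  [A, B, D are collinear ∩ CD ⟂ AB]
4. D_y = 1001/269  [A, B, D are collinear ∩ CD ⟂ AB]
   → D = (3534/269, 1001/269)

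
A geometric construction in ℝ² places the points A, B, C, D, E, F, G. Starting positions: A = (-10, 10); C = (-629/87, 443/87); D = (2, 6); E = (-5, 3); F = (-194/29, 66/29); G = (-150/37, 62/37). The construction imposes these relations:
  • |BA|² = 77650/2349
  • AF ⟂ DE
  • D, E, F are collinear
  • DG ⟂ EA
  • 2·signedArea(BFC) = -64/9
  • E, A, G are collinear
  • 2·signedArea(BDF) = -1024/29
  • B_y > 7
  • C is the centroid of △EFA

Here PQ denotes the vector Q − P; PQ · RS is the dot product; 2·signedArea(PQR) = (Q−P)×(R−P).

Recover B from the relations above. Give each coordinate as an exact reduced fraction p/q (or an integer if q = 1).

1. B_x = -1325/261  [2·signedArea(BFC) = -64/9 ∩ 2·signedArea(BDF) = -1024/29]
2. B_y = 1835/261  [2·signedArea(BFC) = -64/9 ∩ 2·signedArea(BDF) = -1024/29]
   → B = (-1325/261, 1835/261)

B = (-1325/261, 1835/261)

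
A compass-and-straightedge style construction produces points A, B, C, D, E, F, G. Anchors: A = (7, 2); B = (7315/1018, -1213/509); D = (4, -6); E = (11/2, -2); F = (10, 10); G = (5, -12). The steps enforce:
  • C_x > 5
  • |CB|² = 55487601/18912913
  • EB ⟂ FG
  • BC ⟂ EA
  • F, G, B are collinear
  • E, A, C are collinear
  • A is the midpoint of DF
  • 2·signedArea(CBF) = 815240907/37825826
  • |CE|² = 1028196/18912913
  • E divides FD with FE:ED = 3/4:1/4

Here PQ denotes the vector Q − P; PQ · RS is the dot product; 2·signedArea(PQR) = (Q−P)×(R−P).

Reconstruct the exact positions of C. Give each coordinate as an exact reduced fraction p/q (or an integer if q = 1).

C = (414811/74314, -66202/37157)

1. C_x = 414811/74314  [E, A, C are collinear ∩ BC ⟂ EA]
2. C_y = -66202/37157  [E, A, C are collinear ∩ BC ⟂ EA]
   → C = (414811/74314, -66202/37157)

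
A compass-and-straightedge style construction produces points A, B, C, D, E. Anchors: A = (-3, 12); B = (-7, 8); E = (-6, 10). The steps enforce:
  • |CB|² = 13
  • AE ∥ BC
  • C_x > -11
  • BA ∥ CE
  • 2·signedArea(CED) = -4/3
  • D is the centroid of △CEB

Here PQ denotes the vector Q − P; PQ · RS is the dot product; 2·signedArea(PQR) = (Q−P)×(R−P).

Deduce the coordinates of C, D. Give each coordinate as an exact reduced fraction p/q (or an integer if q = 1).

C = (-10, 6)
D = (-23/3, 8)

1. C_x = -10  [BA ∥ CE ∩ AE ∥ BC]
2. C_y = 6  [BA ∥ CE ∩ AE ∥ BC]
   → C = (-10, 6)
3. D_x = -23/3  [D is the centroid of △CEB]
4. D_y = 8  [D is the centroid of △CEB]
   → D = (-23/3, 8)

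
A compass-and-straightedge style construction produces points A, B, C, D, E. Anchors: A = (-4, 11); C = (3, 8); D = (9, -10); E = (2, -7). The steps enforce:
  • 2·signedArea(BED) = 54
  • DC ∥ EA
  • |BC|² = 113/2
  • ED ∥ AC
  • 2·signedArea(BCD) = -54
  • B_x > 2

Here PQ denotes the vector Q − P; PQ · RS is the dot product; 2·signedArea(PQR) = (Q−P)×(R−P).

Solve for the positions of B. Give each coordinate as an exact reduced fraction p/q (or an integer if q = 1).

B = (5/2, 1/2)

1. B_x = 5/2  [2·signedArea(BED) = 54 ∩ 2·signedArea(BCD) = -54]
2. B_y = 1/2  [2·signedArea(BED) = 54 ∩ 2·signedArea(BCD) = -54]
   → B = (5/2, 1/2)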